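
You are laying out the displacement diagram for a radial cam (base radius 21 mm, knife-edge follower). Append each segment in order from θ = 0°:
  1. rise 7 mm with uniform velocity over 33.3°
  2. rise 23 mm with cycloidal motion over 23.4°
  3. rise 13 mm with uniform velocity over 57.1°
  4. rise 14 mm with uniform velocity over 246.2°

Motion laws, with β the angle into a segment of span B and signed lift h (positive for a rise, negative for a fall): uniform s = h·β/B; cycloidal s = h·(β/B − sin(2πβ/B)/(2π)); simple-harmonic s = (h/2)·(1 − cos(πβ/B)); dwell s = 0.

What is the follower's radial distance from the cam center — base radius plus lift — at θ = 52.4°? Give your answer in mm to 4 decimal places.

seg 1 [0°–33.3°] uniform, h=7: full span → s += 7 → s = 7.0000
seg 2 [33.3°–56.7°] cycloidal, h=23: θ=52.4° here. β=19.1, B=23.4. 23·(0.8162 − sin(2π·0.8162)/(2π)) = 22.1216 → s = 29.1216
radial distance = base radius + s = 21 + 29.1216 = 50.1216

50.1216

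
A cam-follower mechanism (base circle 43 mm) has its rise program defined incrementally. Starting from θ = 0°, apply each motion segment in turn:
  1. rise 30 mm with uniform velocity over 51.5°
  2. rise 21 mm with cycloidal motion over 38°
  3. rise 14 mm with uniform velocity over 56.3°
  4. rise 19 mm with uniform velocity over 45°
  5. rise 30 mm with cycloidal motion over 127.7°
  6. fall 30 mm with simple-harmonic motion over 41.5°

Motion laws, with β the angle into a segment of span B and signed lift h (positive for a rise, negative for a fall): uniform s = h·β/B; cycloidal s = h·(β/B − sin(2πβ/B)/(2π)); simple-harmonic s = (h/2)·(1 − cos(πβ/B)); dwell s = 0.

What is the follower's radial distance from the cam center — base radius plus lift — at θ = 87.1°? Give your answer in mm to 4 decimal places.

seg 1 [0°–51.5°] uniform, h=30: full span → s += 30 → s = 30.0000
seg 2 [51.5°–89.5°] cycloidal, h=21: θ=87.1° here. β=35.6, B=38. 21·(0.9368 − sin(2π·0.9368)/(2π)) = 20.9655 → s = 50.9655
radial distance = base radius + s = 43 + 50.9655 = 93.9655

93.9655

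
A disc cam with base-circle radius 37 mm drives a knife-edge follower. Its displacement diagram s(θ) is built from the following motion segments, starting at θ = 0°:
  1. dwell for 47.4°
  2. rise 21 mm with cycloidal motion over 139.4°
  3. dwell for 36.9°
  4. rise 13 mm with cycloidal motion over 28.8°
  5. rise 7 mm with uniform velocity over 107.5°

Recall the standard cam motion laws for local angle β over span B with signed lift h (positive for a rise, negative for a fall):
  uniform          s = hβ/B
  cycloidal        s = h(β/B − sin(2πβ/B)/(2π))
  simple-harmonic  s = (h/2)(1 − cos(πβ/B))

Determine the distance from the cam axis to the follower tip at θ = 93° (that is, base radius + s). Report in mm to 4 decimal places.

seg 1 [0°–47.4°] dwell: s stays 0.0000
seg 2 [47.4°–186.8°] cycloidal, h=21: θ=93° here. β=45.6, B=139.4. 21·(0.3271 − sin(2π·0.3271)/(2π)) = 3.9119 → s = 3.9119
radial distance = base radius + s = 37 + 3.9119 = 40.9119

40.9119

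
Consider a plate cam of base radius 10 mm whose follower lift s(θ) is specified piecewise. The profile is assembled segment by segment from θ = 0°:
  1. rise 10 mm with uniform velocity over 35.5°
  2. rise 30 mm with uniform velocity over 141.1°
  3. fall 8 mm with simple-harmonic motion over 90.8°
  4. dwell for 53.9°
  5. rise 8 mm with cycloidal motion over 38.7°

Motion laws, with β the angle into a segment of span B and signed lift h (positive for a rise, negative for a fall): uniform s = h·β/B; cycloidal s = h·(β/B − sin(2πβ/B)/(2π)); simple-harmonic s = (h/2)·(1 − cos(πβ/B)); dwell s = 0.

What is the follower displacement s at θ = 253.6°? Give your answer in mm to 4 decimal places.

seg 1 [0°–35.5°] uniform, h=10: full span → s += 10 → s = 10.0000
seg 2 [35.5°–176.6°] uniform, h=30: full span → s += 30 → s = 40.0000
seg 3 [176.6°–267.4°] simple-harmonic, h=-8: θ=253.6° here. β=77, B=90.8. -8/2·(1 − cos(π·0.8480)) = -7.5526 → s = 32.4474

32.4474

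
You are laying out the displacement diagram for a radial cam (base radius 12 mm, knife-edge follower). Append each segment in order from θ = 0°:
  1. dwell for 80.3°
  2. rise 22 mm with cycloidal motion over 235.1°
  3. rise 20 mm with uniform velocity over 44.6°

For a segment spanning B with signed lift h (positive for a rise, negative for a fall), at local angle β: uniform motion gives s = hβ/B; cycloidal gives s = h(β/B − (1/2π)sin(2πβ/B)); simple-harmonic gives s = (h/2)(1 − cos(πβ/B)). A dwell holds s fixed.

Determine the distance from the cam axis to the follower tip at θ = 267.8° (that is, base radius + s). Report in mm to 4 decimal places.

seg 1 [0°–80.3°] dwell: s stays 0.0000
seg 2 [80.3°–315.4°] cycloidal, h=22: θ=267.8° here. β=187.5, B=235.1. 22·(0.7975 − sin(2π·0.7975)/(2π)) = 20.8921 → s = 20.8921
radial distance = base radius + s = 12 + 20.8921 = 32.8921

32.8921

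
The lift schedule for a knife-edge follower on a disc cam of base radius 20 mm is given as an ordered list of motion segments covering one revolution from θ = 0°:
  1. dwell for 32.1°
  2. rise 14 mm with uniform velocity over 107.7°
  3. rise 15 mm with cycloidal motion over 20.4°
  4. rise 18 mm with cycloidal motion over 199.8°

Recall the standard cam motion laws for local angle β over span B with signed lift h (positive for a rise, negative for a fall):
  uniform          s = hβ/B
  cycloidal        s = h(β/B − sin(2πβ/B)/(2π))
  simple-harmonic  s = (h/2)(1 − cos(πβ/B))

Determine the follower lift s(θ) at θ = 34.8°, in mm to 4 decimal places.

seg 1 [0°–32.1°] dwell: s stays 0.0000
seg 2 [32.1°–139.8°] uniform, h=14: θ=34.8° here. β=2.7, B=107.7. 14·2.7/107.7 = 0.3510 → s = 0.3510

0.3510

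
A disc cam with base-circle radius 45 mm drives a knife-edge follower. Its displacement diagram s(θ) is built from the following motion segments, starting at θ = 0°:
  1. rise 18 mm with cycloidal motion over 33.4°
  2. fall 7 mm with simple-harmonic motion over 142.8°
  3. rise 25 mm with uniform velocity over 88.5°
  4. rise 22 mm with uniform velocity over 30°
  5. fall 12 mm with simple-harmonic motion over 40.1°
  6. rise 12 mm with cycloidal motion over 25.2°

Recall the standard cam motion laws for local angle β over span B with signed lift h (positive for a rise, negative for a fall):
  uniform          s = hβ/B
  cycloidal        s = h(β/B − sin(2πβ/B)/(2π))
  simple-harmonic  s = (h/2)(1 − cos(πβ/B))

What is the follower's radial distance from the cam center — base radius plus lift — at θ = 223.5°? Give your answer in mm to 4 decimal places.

seg 1 [0°–33.4°] cycloidal, h=18: full span → s += 18 → s = 18.0000
seg 2 [33.4°–176.2°] simple-harmonic, h=-7: full span → s += -7 → s = 11.0000
seg 3 [176.2°–264.7°] uniform, h=25: θ=223.5° here. β=47.3, B=88.5. 25·47.3/88.5 = 13.3616 → s = 24.3616
radial distance = base radius + s = 45 + 24.3616 = 69.3616

69.3616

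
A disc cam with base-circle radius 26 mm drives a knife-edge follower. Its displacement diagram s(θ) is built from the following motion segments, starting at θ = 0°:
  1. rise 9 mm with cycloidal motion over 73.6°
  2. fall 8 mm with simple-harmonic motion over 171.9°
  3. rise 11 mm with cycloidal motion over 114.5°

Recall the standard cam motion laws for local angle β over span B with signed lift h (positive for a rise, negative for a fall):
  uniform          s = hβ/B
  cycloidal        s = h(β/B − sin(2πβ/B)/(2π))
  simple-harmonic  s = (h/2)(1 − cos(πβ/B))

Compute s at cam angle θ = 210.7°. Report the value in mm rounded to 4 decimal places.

seg 1 [0°–73.6°] cycloidal, h=9: full span → s += 9 → s = 9.0000
seg 2 [73.6°–245.5°] simple-harmonic, h=-8: θ=210.7° here. β=137.1, B=171.9. -8/2·(1 − cos(π·0.7976)) = -7.2179 → s = 1.7821

1.7821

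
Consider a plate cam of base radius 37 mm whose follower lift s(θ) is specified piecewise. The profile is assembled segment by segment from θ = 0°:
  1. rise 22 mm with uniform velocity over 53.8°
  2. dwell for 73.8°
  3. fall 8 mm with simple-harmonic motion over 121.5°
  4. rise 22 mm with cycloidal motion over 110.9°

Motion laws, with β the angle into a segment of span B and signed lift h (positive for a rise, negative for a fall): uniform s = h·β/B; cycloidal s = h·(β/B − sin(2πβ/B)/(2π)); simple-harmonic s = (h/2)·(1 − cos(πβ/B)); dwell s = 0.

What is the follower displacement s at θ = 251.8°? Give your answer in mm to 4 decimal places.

seg 1 [0°–53.8°] uniform, h=22: full span → s += 22 → s = 22.0000
seg 2 [53.8°–127.6°] dwell: s stays 22.0000
seg 3 [127.6°–249.1°] simple-harmonic, h=-8: full span → s += -8 → s = 14.0000
seg 4 [249.1°–360°] cycloidal, h=22: θ=251.8° here. β=2.7, B=110.9. 22·(0.0243 − sin(2π·0.0243)/(2π)) = 0.0021 → s = 14.0021

14.0021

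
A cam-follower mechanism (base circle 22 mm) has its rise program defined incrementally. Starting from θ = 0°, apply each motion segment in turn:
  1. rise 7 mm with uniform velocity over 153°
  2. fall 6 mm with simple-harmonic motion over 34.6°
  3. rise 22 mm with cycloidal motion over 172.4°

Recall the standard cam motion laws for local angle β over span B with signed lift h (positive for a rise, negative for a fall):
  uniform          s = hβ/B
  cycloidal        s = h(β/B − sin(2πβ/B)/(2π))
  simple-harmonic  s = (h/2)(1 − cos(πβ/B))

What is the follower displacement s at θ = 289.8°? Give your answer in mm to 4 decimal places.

seg 1 [0°–153°] uniform, h=7: full span → s += 7 → s = 7.0000
seg 2 [153°–187.6°] simple-harmonic, h=-6: full span → s += -6 → s = 1.0000
seg 3 [187.6°–360°] cycloidal, h=22: θ=289.8° here. β=102.2, B=172.4. 22·(0.5928 − sin(2π·0.5928)/(2π)) = 14.9698 → s = 15.9698

15.9698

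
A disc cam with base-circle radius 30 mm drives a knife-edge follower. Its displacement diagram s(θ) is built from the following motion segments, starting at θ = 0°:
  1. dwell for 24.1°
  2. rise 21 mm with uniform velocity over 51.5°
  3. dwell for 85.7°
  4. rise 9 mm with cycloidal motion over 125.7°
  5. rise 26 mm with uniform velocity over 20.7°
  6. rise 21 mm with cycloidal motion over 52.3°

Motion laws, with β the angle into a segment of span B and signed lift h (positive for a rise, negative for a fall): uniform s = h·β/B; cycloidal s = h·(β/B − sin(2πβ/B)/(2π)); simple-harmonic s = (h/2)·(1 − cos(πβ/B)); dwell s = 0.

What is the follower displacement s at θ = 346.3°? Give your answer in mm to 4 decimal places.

seg 1 [0°–24.1°] dwell: s stays 0.0000
seg 2 [24.1°–75.6°] uniform, h=21: full span → s += 21 → s = 21.0000
seg 3 [75.6°–161.3°] dwell: s stays 21.0000
seg 4 [161.3°–287°] cycloidal, h=9: full span → s += 9 → s = 30.0000
seg 5 [287°–307.7°] uniform, h=26: full span → s += 26 → s = 56.0000
seg 6 [307.7°–360°] cycloidal, h=21: θ=346.3° here. β=38.6, B=52.3. 21·(0.7380 − sin(2π·0.7380)/(2π)) = 18.8319 → s = 74.8319

74.8319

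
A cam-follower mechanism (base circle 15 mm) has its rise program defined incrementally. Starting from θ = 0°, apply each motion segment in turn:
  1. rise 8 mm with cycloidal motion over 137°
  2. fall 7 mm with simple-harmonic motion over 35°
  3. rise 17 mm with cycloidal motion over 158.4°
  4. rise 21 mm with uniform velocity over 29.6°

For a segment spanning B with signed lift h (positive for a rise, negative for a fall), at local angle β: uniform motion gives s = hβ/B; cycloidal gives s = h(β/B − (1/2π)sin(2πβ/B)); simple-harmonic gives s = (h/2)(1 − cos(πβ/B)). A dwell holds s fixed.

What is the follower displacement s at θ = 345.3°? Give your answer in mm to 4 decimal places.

seg 1 [0°–137°] cycloidal, h=8: full span → s += 8 → s = 8.0000
seg 2 [137°–172°] simple-harmonic, h=-7: full span → s += -7 → s = 1.0000
seg 3 [172°–330.4°] cycloidal, h=17: full span → s += 17 → s = 18.0000
seg 4 [330.4°–360°] uniform, h=21: θ=345.3° here. β=14.9, B=29.6. 21·14.9/29.6 = 10.5709 → s = 28.5709

28.5709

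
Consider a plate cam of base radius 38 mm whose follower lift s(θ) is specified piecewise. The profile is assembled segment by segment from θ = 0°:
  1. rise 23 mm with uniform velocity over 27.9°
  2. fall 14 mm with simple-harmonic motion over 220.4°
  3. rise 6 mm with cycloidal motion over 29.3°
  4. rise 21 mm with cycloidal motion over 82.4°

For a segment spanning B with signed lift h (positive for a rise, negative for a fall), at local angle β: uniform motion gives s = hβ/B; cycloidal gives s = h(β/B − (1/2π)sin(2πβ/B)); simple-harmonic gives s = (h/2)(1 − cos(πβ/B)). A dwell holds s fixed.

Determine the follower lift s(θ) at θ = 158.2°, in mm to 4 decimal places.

seg 1 [0°–27.9°] uniform, h=23: full span → s += 23 → s = 23.0000
seg 2 [27.9°–248.3°] simple-harmonic, h=-14: θ=158.2° here. β=130.3, B=220.4. -14/2·(1 − cos(π·0.5912)) = -8.9782 → s = 14.0218

14.0218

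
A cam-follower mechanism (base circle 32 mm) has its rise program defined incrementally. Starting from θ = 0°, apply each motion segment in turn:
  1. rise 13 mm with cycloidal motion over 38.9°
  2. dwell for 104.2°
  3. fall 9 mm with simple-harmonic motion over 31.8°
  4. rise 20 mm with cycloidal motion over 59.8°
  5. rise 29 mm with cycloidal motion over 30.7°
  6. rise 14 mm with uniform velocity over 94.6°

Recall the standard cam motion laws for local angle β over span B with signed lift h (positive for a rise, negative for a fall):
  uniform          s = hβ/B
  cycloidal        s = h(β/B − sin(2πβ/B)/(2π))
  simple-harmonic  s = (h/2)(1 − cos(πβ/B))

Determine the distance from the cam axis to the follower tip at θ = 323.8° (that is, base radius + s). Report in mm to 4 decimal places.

seg 1 [0°–38.9°] cycloidal, h=13: full span → s += 13 → s = 13.0000
seg 2 [38.9°–143.1°] dwell: s stays 13.0000
seg 3 [143.1°–174.9°] simple-harmonic, h=-9: full span → s += -9 → s = 4.0000
seg 4 [174.9°–234.7°] cycloidal, h=20: full span → s += 20 → s = 24.0000
seg 5 [234.7°–265.4°] cycloidal, h=29: full span → s += 29 → s = 53.0000
seg 6 [265.4°–360°] uniform, h=14: θ=323.8° here. β=58.4, B=94.6. 14·58.4/94.6 = 8.6427 → s = 61.6427
radial distance = base radius + s = 32 + 61.6427 = 93.6427

93.6427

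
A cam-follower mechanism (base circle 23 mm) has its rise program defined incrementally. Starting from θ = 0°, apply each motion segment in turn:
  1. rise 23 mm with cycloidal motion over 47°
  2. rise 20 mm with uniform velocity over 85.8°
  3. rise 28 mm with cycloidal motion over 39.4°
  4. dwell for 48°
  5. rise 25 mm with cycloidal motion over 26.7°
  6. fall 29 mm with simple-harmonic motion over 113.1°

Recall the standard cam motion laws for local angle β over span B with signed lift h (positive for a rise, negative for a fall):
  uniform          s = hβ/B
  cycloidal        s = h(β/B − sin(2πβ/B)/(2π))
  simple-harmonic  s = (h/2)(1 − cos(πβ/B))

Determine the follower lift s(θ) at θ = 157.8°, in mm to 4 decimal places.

seg 1 [0°–47°] cycloidal, h=23: full span → s += 23 → s = 23.0000
seg 2 [47°–132.8°] uniform, h=20: full span → s += 20 → s = 43.0000
seg 3 [132.8°–172.2°] cycloidal, h=28: θ=157.8° here. β=25, B=39.4. 28·(0.6345 − sin(2π·0.6345)/(2π)) = 21.1003 → s = 64.1003

64.1003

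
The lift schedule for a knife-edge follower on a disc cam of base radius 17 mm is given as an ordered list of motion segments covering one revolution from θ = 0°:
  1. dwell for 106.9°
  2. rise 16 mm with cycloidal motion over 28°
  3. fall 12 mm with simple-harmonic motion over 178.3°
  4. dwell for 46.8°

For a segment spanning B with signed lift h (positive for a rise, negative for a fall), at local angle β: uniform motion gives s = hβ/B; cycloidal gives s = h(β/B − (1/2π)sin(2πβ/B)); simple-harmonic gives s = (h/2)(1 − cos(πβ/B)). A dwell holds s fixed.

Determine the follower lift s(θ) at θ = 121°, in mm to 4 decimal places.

seg 1 [0°–106.9°] dwell: s stays 0.0000
seg 2 [106.9°–134.9°] cycloidal, h=16: θ=121° here. β=14.1, B=28. 16·(0.5036 − sin(2π·0.5036)/(2π)) = 8.1143 → s = 8.1143

8.1143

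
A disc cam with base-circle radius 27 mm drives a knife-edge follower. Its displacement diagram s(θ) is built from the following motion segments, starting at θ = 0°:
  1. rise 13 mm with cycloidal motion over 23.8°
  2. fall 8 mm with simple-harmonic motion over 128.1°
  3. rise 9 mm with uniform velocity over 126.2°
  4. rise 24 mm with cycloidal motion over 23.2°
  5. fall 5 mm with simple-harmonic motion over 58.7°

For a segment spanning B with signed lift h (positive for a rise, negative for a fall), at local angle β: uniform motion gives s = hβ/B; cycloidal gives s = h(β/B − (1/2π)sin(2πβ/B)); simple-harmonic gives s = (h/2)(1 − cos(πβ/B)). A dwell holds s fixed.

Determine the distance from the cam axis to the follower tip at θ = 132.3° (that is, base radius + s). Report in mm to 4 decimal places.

seg 1 [0°–23.8°] cycloidal, h=13: full span → s += 13 → s = 13.0000
seg 2 [23.8°–151.9°] simple-harmonic, h=-8: θ=132.3° here. β=108.5, B=128.1. -8/2·(1 − cos(π·0.8470)) = -7.5467 → s = 5.4533
radial distance = base radius + s = 27 + 5.4533 = 32.4533

32.4533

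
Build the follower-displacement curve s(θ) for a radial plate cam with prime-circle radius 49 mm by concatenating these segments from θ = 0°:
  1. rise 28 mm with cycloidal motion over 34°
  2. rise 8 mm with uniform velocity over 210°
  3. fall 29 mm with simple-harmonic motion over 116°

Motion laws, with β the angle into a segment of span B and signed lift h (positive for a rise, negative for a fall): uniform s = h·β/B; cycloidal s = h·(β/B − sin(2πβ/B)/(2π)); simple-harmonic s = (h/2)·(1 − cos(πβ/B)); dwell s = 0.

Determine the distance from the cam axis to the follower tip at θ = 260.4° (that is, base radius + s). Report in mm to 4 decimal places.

seg 1 [0°–34°] cycloidal, h=28: full span → s += 28 → s = 28.0000
seg 2 [34°–244°] uniform, h=8: full span → s += 8 → s = 36.0000
seg 3 [244°–360°] simple-harmonic, h=-29: θ=260.4° here. β=16.4, B=116. -29/2·(1 − cos(π·0.1414)) = -1.4069 → s = 34.5931
radial distance = base radius + s = 49 + 34.5931 = 83.5931

83.5931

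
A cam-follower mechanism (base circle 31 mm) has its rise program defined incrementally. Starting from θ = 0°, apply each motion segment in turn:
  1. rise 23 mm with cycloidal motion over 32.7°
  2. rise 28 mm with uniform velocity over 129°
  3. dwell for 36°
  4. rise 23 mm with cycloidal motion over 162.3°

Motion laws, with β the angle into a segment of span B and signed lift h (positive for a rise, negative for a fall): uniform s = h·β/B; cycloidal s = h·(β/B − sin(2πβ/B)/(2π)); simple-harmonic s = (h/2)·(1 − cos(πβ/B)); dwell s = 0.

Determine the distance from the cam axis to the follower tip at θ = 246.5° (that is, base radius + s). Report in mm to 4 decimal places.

seg 1 [0°–32.7°] cycloidal, h=23: full span → s += 23 → s = 23.0000
seg 2 [32.7°–161.7°] uniform, h=28: full span → s += 28 → s = 51.0000
seg 3 [161.7°–197.7°] dwell: s stays 51.0000
seg 4 [197.7°–360°] cycloidal, h=23: θ=246.5° here. β=48.8, B=162.3. 23·(0.3007 − sin(2π·0.3007)/(2π)) = 3.4390 → s = 54.4390
radial distance = base radius + s = 31 + 54.4390 = 85.4390

85.4390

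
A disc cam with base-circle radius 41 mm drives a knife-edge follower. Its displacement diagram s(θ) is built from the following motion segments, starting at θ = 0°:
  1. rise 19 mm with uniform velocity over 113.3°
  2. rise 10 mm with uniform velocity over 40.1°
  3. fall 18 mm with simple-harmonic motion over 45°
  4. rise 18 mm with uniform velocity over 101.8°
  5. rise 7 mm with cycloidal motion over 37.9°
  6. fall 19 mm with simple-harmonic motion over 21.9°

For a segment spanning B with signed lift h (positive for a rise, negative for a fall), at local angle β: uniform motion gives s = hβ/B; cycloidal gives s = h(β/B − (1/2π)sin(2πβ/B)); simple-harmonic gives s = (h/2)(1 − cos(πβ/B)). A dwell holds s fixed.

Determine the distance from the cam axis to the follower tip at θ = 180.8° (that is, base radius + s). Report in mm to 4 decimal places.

seg 1 [0°–113.3°] uniform, h=19: full span → s += 19 → s = 19.0000
seg 2 [113.3°–153.4°] uniform, h=10: full span → s += 10 → s = 29.0000
seg 3 [153.4°–198.4°] simple-harmonic, h=-18: θ=180.8° here. β=27.4, B=45. -18/2·(1 − cos(π·0.6089)) = -12.0191 → s = 16.9809
radial distance = base radius + s = 41 + 16.9809 = 57.9809

57.9809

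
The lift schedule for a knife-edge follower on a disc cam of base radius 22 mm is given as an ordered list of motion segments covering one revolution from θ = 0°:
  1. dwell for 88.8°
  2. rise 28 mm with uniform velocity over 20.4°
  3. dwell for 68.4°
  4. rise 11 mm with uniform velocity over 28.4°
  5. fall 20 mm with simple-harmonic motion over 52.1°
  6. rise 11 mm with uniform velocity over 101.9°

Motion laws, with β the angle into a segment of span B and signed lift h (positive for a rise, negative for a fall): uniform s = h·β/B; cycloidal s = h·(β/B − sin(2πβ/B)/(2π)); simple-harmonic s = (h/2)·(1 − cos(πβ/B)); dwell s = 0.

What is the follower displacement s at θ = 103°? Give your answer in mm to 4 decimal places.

seg 1 [0°–88.8°] dwell: s stays 0.0000
seg 2 [88.8°–109.2°] uniform, h=28: θ=103° here. β=14.2, B=20.4. 28·14.2/20.4 = 19.4902 → s = 19.4902

19.4902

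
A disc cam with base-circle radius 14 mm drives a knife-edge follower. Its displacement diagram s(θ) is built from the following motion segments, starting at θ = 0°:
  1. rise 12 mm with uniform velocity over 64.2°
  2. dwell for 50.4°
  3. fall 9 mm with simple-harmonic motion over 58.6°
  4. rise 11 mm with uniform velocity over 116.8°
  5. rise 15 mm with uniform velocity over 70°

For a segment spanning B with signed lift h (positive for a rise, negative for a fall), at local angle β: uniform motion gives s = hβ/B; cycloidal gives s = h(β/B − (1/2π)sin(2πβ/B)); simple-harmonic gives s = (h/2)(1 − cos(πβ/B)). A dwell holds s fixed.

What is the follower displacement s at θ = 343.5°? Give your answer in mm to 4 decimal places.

seg 1 [0°–64.2°] uniform, h=12: full span → s += 12 → s = 12.0000
seg 2 [64.2°–114.6°] dwell: s stays 12.0000
seg 3 [114.6°–173.2°] simple-harmonic, h=-9: full span → s += -9 → s = 3.0000
seg 4 [173.2°–290°] uniform, h=11: full span → s += 11 → s = 14.0000
seg 5 [290°–360°] uniform, h=15: θ=343.5° here. β=53.5, B=70. 15·53.5/70 = 11.4643 → s = 25.4643

25.4643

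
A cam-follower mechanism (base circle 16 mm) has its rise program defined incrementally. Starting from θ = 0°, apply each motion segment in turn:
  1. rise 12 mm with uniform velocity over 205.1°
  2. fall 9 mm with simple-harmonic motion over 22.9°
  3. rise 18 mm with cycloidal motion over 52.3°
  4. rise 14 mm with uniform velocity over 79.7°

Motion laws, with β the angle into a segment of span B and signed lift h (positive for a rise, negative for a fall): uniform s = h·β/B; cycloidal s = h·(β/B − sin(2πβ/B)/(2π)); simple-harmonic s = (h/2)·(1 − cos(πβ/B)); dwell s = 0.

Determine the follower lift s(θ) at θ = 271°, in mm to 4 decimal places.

seg 1 [0°–205.1°] uniform, h=12: full span → s += 12 → s = 12.0000
seg 2 [205.1°–228°] simple-harmonic, h=-9: full span → s += -9 → s = 3.0000
seg 3 [228°–280.3°] cycloidal, h=18: θ=271° here. β=43, B=52.3. 18·(0.8222 − sin(2π·0.8222)/(2π)) = 17.3744 → s = 20.3744

20.3744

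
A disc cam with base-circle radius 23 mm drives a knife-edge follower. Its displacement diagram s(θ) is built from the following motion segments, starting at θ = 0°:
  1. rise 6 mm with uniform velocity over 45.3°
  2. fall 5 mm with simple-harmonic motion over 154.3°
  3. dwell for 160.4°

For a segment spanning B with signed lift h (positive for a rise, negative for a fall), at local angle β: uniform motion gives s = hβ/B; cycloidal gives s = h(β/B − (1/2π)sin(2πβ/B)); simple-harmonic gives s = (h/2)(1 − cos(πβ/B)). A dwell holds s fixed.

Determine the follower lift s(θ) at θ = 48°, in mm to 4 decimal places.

seg 1 [0°–45.3°] uniform, h=6: full span → s += 6 → s = 6.0000
seg 2 [45.3°–199.6°] simple-harmonic, h=-5: θ=48° here. β=2.7, B=154.3. -5/2·(1 − cos(π·0.0175)) = -0.0038 → s = 5.9962

5.9962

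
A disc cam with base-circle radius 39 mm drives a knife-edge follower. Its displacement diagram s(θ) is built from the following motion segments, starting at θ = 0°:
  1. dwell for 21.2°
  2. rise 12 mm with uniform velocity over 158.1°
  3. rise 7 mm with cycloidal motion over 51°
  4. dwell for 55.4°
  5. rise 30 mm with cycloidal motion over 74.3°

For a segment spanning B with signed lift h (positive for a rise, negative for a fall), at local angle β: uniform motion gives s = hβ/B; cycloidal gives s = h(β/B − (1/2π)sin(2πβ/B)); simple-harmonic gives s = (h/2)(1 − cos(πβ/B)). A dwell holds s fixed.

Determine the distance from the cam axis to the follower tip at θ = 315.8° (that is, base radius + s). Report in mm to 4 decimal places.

seg 1 [0°–21.2°] dwell: s stays 0.0000
seg 2 [21.2°–179.3°] uniform, h=12: full span → s += 12 → s = 12.0000
seg 3 [179.3°–230.3°] cycloidal, h=7: full span → s += 7 → s = 19.0000
seg 4 [230.3°–285.7°] dwell: s stays 19.0000
seg 5 [285.7°–360°] cycloidal, h=30: θ=315.8° here. β=30.1, B=74.3. 30·(0.4051 − sin(2π·0.4051)/(2π)) = 9.4725 → s = 28.4725
radial distance = base radius + s = 39 + 28.4725 = 67.4725

67.4725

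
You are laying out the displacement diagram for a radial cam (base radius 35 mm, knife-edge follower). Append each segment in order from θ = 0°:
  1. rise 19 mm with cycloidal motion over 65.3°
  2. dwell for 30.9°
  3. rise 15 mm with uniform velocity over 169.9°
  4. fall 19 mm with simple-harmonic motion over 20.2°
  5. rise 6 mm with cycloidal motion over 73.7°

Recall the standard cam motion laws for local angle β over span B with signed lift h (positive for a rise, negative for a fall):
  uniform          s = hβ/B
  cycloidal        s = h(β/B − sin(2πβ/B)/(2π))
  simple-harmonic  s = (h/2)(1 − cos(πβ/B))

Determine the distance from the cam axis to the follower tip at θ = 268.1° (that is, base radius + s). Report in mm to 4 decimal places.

seg 1 [0°–65.3°] cycloidal, h=19: full span → s += 19 → s = 19.0000
seg 2 [65.3°–96.2°] dwell: s stays 19.0000
seg 3 [96.2°–266.1°] uniform, h=15: full span → s += 15 → s = 34.0000
seg 4 [266.1°–286.3°] simple-harmonic, h=-19: θ=268.1° here. β=2, B=20.2. -19/2·(1 − cos(π·0.0990)) = -0.4559 → s = 33.5441
radial distance = base radius + s = 35 + 33.5441 = 68.5441

68.5441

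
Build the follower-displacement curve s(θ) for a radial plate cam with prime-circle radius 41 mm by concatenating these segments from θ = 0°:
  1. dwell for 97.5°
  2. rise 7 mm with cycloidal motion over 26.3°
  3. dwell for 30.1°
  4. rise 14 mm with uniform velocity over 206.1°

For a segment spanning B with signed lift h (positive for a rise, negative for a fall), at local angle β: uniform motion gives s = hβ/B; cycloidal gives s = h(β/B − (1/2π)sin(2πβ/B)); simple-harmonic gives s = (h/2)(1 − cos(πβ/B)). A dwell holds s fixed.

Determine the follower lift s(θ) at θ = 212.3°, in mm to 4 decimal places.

seg 1 [0°–97.5°] dwell: s stays 0.0000
seg 2 [97.5°–123.8°] cycloidal, h=7: full span → s += 7 → s = 7.0000
seg 3 [123.8°–153.9°] dwell: s stays 7.0000
seg 4 [153.9°–360°] uniform, h=14: θ=212.3° here. β=58.4, B=206.1. 14·58.4/206.1 = 3.9670 → s = 10.9670

10.9670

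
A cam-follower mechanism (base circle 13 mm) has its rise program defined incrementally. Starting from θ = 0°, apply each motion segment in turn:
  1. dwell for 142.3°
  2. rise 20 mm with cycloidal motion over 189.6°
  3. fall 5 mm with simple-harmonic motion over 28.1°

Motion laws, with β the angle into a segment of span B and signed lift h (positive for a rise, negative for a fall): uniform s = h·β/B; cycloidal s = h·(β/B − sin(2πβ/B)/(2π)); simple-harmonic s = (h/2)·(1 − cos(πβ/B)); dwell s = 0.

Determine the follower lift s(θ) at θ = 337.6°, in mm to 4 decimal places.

seg 1 [0°–142.3°] dwell: s stays 0.0000
seg 2 [142.3°–331.9°] cycloidal, h=20: full span → s += 20 → s = 20.0000
seg 3 [331.9°–360°] simple-harmonic, h=-5: θ=337.6° here. β=5.7, B=28.1. -5/2·(1 − cos(π·0.2028)) = -0.4907 → s = 19.5093

19.5093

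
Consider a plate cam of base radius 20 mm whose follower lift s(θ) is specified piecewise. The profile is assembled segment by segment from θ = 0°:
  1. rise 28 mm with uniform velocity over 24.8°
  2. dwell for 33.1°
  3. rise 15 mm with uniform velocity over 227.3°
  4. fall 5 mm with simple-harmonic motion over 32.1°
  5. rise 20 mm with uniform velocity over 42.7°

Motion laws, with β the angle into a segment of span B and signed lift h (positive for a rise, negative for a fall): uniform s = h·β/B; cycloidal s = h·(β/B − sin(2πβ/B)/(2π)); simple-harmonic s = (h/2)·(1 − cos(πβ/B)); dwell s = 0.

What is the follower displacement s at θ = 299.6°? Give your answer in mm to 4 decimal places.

seg 1 [0°–24.8°] uniform, h=28: full span → s += 28 → s = 28.0000
seg 2 [24.8°–57.9°] dwell: s stays 28.0000
seg 3 [57.9°–285.2°] uniform, h=15: full span → s += 15 → s = 43.0000
seg 4 [285.2°–317.3°] simple-harmonic, h=-5: θ=299.6° here. β=14.4, B=32.1. -5/2·(1 − cos(π·0.4486)) = -2.0980 → s = 40.9020

40.9020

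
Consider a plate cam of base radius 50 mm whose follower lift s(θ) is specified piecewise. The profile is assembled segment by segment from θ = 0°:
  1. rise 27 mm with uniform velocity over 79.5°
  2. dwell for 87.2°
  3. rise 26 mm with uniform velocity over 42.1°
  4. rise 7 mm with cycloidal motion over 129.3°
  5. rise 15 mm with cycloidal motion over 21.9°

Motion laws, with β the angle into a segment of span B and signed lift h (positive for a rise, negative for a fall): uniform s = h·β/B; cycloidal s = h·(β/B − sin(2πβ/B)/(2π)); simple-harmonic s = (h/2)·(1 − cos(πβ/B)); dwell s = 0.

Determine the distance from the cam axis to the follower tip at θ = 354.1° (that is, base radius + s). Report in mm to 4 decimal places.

seg 1 [0°–79.5°] uniform, h=27: full span → s += 27 → s = 27.0000
seg 2 [79.5°–166.7°] dwell: s stays 27.0000
seg 3 [166.7°–208.8°] uniform, h=26: full span → s += 26 → s = 53.0000
seg 4 [208.8°–338.1°] cycloidal, h=7: full span → s += 7 → s = 60.0000
seg 5 [338.1°–360°] cycloidal, h=15: θ=354.1° here. β=16, B=21.9. 15·(0.7306 − sin(2π·0.7306)/(2π)) = 13.3285 → s = 73.3285
radial distance = base radius + s = 50 + 73.3285 = 123.3285

123.3285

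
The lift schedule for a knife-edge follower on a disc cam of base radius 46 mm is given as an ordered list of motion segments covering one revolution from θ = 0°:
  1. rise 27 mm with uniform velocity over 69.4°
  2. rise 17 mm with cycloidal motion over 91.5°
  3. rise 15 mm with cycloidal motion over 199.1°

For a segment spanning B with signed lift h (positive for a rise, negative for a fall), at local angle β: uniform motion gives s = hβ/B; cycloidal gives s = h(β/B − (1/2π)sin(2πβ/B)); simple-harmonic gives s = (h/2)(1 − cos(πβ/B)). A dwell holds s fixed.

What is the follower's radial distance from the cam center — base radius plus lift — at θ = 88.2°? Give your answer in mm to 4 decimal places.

seg 1 [0°–69.4°] uniform, h=27: full span → s += 27 → s = 27.0000
seg 2 [69.4°–160.9°] cycloidal, h=17: θ=88.2° here. β=18.8, B=91.5. 17·(0.2055 − sin(2π·0.2055)/(2π)) = 0.8925 → s = 27.8925
radial distance = base radius + s = 46 + 27.8925 = 73.8925

73.8925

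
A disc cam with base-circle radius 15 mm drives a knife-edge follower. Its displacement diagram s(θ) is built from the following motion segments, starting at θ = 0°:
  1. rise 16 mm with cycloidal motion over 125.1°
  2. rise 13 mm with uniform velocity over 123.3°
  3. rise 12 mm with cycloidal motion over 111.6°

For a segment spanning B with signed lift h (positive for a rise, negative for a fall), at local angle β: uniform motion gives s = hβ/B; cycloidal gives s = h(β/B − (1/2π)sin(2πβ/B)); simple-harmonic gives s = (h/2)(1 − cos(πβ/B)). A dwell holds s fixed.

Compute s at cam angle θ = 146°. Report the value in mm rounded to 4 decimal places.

seg 1 [0°–125.1°] cycloidal, h=16: full span → s += 16 → s = 16.0000
seg 2 [125.1°–248.4°] uniform, h=13: θ=146° here. β=20.9, B=123.3. 13·20.9/123.3 = 2.2036 → s = 18.2036

18.2036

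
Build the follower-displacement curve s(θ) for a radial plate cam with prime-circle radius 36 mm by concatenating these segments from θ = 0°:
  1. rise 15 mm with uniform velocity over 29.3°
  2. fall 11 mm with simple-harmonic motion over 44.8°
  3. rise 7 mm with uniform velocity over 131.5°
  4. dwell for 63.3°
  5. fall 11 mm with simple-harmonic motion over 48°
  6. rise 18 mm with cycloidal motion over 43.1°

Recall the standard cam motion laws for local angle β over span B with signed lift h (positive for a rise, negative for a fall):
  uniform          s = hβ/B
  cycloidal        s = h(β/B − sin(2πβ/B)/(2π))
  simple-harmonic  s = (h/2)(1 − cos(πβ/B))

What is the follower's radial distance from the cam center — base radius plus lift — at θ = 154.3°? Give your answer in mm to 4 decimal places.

seg 1 [0°–29.3°] uniform, h=15: full span → s += 15 → s = 15.0000
seg 2 [29.3°–74.1°] simple-harmonic, h=-11: full span → s += -11 → s = 4.0000
seg 3 [74.1°–205.6°] uniform, h=7: θ=154.3° here. β=80.2, B=131.5. 7·80.2/131.5 = 4.2692 → s = 8.2692
radial distance = base radius + s = 36 + 8.2692 = 44.2692

44.2692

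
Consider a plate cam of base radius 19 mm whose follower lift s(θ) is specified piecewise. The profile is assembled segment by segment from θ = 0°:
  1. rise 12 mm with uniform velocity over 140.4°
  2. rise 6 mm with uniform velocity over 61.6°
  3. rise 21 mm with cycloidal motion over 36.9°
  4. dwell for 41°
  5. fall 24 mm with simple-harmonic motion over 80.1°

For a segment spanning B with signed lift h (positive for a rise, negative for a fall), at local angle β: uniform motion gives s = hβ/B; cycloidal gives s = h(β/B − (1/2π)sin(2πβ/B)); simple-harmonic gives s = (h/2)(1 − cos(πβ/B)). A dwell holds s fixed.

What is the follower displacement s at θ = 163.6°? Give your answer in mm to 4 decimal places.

seg 1 [0°–140.4°] uniform, h=12: full span → s += 12 → s = 12.0000
seg 2 [140.4°–202°] uniform, h=6: θ=163.6° here. β=23.2, B=61.6. 6·23.2/61.6 = 2.2597 → s = 14.2597

14.2597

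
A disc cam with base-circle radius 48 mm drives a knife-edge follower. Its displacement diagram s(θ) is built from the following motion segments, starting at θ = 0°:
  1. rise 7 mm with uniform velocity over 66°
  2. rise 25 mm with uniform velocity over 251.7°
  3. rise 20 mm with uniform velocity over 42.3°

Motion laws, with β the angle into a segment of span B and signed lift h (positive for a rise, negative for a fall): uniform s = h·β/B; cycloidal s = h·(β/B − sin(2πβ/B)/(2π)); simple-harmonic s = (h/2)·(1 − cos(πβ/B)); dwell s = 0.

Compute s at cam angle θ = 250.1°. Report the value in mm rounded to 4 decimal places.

seg 1 [0°–66°] uniform, h=7: full span → s += 7 → s = 7.0000
seg 2 [66°–317.7°] uniform, h=25: θ=250.1° here. β=184.1, B=251.7. 25·184.1/251.7 = 18.2857 → s = 25.2857

25.2857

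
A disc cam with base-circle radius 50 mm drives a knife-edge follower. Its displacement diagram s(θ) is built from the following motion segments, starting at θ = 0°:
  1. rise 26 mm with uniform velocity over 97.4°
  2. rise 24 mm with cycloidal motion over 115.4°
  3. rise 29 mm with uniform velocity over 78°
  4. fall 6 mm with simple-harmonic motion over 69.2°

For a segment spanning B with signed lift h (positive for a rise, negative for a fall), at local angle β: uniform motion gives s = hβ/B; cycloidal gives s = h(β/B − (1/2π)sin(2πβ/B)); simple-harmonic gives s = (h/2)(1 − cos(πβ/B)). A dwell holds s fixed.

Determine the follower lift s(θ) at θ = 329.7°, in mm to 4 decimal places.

seg 1 [0°–97.4°] uniform, h=26: full span → s += 26 → s = 26.0000
seg 2 [97.4°–212.8°] cycloidal, h=24: full span → s += 24 → s = 50.0000
seg 3 [212.8°–290.8°] uniform, h=29: full span → s += 29 → s = 79.0000
seg 4 [290.8°–360°] simple-harmonic, h=-6: θ=329.7° here. β=38.9, B=69.2. -6/2·(1 − cos(π·0.5621)) = -3.5819 → s = 75.4181

75.4181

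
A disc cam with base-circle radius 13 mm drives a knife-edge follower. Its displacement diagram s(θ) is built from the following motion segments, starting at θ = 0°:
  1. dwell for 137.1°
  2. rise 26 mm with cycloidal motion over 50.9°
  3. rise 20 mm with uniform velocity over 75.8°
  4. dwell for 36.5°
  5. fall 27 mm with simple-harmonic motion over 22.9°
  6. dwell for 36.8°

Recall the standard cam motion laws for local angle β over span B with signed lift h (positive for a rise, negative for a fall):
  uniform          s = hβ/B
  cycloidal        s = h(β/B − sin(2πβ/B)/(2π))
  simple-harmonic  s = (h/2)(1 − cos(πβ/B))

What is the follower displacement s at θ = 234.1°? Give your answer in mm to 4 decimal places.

seg 1 [0°–137.1°] dwell: s stays 0.0000
seg 2 [137.1°–188°] cycloidal, h=26: full span → s += 26 → s = 26.0000
seg 3 [188°–263.8°] uniform, h=20: θ=234.1° here. β=46.1, B=75.8. 20·46.1/75.8 = 12.1636 → s = 38.1636

38.1636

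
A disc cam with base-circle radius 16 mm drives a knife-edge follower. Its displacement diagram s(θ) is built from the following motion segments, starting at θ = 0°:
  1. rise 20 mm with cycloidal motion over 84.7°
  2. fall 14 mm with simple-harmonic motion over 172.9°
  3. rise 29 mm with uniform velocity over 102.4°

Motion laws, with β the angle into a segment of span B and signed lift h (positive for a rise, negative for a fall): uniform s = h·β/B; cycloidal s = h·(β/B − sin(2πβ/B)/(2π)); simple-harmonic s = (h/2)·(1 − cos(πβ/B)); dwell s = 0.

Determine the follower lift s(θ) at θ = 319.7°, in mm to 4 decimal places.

seg 1 [0°–84.7°] cycloidal, h=20: full span → s += 20 → s = 20.0000
seg 2 [84.7°–257.6°] simple-harmonic, h=-14: full span → s += -14 → s = 6.0000
seg 3 [257.6°–360°] uniform, h=29: θ=319.7° here. β=62.1, B=102.4. 29·62.1/102.4 = 17.5869 → s = 23.5869

23.5869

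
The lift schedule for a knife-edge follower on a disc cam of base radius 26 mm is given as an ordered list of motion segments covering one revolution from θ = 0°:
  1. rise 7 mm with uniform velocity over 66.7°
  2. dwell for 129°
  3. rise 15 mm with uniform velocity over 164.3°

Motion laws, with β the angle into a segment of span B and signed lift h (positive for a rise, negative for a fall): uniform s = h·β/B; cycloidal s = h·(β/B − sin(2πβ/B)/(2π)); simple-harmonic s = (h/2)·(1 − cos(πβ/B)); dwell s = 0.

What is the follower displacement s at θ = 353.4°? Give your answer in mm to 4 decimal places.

seg 1 [0°–66.7°] uniform, h=7: full span → s += 7 → s = 7.0000
seg 2 [66.7°–195.7°] dwell: s stays 7.0000
seg 3 [195.7°–360°] uniform, h=15: θ=353.4° here. β=157.7, B=164.3. 15·157.7/164.3 = 14.3974 → s = 21.3974

21.3974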